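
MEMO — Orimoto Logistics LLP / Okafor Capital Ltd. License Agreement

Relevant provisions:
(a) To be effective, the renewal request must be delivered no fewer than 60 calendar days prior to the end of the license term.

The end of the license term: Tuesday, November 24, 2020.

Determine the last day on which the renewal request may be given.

November 24, 2020 minus 60 days is September 25, 2020.

September 25, 2020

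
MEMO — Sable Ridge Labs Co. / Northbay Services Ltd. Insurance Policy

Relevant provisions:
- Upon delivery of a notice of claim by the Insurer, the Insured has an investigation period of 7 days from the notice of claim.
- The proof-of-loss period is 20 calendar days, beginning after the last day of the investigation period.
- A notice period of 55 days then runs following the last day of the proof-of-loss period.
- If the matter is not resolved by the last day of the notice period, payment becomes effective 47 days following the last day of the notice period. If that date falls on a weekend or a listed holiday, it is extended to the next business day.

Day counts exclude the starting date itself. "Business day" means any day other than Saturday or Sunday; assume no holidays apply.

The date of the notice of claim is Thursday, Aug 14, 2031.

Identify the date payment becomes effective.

Dec 22, 2031

The last day of the investigation period: Aug 14, 2031 + 7 days = Aug 21, 2031.
The last day of the proof-of-loss period: 20 calendar days after Aug 21, 2031 is Sep 10, 2031.
The last day of the notice period: 55 calendar days after Sep 10, 2031 is Nov 4, 2031.
The date payment becomes effective: Nov 4, 2031 + 47 days = Dec 21, 2031. That falls on a Sunday, so it rolls to the next business day, Monday, Dec 22, 2031.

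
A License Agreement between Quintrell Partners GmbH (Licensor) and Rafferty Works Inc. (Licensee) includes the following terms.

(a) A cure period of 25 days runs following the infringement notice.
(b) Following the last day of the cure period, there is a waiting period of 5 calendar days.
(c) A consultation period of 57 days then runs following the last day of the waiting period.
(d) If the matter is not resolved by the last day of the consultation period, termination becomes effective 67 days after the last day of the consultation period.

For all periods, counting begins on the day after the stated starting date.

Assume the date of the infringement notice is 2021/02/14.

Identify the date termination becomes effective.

Adding 25 calendar days to 2021/02/14 gives 2021/03/11, which is the last day of the cure period.
Adding 5 calendar days to 2021/03/11 gives 2021/03/16, which is the last day of the waiting period.
Adding 57 calendar days to 2021/03/16 gives 2021/05/12, which is the last day of the consultation period.
Adding 67 calendar days to 2021/05/12 gives 2021/07/18, which is the date termination becomes effective.

2021/07/18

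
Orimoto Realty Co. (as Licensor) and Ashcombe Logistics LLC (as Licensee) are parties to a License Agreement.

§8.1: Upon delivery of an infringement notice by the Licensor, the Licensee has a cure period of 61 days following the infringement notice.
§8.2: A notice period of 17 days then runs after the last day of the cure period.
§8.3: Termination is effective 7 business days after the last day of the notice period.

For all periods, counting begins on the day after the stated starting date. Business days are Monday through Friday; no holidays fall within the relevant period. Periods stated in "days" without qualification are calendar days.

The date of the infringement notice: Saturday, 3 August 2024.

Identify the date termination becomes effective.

29 October 2024

Adding 61 calendar days to 3 August 2024 gives 3 October 2024, which is the last day of the cure period.
Adding 17 calendar days to 3 October 2024 gives 20 October 2024, which is the last day of the notice period.
The date termination becomes effective: counting 7 business days from Sunday, 20 October 2024 (Oct 21, Oct 22, Oct 23, Oct 24, Oct 25, Oct 28, Oct 29, skipping weekends) reaches Tuesday, 29 October 2024.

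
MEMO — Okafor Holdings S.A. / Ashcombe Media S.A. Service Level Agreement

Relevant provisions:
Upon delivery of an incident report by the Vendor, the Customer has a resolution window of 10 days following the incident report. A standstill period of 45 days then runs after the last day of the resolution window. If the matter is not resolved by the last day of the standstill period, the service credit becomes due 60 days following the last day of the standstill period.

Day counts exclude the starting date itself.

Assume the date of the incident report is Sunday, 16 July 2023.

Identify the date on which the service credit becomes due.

8 November 2023

Adding 10 calendar days to 16 July 2023 gives 26 July 2023, which is the last day of the resolution window.
The last day of the standstill period: 26 July 2023 + 45 days = 9 September 2023.
The date on which the service credit becomes due: 60 calendar days after 9 September 2023 is 8 November 2023.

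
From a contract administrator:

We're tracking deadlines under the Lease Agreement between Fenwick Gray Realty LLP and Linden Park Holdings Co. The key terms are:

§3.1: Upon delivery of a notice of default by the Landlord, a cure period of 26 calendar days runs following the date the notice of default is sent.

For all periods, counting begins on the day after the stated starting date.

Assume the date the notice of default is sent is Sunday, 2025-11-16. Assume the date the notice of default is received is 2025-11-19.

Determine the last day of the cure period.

2025-12-12

Adding 26 calendar days to 2025-11-16 gives 2025-12-12, which is the last day of the cure period.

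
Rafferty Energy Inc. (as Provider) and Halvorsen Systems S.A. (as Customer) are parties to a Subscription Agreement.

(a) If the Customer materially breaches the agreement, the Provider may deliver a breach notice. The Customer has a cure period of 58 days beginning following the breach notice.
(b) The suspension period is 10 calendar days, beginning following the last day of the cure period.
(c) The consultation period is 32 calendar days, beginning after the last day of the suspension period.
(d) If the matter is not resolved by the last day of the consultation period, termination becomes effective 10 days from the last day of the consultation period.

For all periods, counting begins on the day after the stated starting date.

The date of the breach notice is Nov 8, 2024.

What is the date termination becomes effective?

Adding 58 calendar days to Nov 8, 2024 gives Jan 5, 2025, which is the last day of the cure period.
The last day of the suspension period: 10 calendar days after Jan 5, 2025 is Jan 15, 2025.
The last day of the consultation period: Jan 15, 2025 + 32 days = Feb 16, 2025.
Adding 10 calendar days to Feb 16, 2025 gives Feb 26, 2025, which is the date termination becomes effective.

Feb 26, 2025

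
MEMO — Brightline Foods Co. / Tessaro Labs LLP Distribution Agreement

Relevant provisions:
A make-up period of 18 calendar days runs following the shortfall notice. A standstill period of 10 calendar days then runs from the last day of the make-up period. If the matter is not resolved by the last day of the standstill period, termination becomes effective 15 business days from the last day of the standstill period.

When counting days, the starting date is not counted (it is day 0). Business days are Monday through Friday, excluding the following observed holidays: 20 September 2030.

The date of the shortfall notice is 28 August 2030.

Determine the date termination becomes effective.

The last day of the make-up period: 28 August 2030 + 18 days = 15 September 2030.
Adding 10 calendar days to 15 September 2030 gives 25 September 2030, which is the last day of the standstill period.
The date termination becomes effective: 15 business days after Wednesday, 25 September 2030, skipping weekends — Sep 26, Sep 27, Sep 30, Oct 1, …, Oct 14, Oct 15, Oct 16 — lands on Wednesday, 16 October 2030.

16 October 2030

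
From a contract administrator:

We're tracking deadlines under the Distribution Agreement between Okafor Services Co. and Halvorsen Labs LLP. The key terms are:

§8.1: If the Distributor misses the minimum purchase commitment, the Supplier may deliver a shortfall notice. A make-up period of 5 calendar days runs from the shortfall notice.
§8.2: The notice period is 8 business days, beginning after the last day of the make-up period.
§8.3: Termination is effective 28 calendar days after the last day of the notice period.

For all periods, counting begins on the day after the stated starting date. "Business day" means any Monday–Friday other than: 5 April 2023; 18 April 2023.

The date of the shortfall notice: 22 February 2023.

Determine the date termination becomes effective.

6 April 2023

The last day of the make-up period: 5 calendar days after 22 February 2023 is 27 February 2023.
The last day of the notice period: 8 business days after Monday, 27 February 2023, skipping weekends — Feb 28, Mar 1, Mar 2, Mar 3, Mar 6, Mar 7, Mar 8, Mar 9 — lands on Thursday, 9 March 2023.
The date termination becomes effective: 28 calendar days after 9 March 2023 is 6 April 2023.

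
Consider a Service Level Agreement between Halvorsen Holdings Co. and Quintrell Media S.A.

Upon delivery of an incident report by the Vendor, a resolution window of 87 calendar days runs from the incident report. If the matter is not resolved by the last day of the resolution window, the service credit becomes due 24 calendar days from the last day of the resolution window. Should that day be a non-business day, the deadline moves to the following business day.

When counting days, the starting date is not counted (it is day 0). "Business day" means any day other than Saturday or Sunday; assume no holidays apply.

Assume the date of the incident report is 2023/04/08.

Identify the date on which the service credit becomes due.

2023/07/28

The last day of the resolution window: 87 calendar days after 2023/04/08 is 2023/07/04.
Adding 24 calendar days to 2023/07/04 gives 2023/07/28, which is the date on which the service credit becomes due. 2023/07/28 is a Friday, so no roll-forward applies.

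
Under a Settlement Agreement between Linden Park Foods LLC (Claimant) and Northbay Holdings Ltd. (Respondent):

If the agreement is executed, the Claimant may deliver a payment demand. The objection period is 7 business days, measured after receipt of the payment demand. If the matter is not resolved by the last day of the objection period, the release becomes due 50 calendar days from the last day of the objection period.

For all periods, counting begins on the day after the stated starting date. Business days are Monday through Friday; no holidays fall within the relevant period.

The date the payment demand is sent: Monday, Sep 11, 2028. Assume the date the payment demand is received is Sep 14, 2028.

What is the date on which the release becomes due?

From Thursday, Sep 14, 2028, 7 business days (Sep 15, Sep 18, Sep 19, Sep 20, Sep 21, Sep 22, Sep 25, skipping weekends) brings us to Monday, Sep 25, 2028, which is the last day of the objection period.
The date on which the release becomes due: Sep 25, 2028 + 50 days = Nov 14, 2028.

Nov 14, 2028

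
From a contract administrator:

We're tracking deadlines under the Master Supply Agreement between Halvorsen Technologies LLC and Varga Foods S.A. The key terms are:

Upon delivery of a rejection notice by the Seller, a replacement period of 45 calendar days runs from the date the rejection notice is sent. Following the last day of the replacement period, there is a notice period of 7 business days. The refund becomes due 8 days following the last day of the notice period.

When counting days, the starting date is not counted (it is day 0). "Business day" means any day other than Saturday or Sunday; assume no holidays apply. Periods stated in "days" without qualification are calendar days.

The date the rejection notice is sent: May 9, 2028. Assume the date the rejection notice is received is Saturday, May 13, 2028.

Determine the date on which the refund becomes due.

The last day of the replacement period: May 9, 2028 + 45 days = Jun 23, 2028.
The last day of the notice period: 7 business days after Friday, Jun 23, 2028, skipping weekends — Jun 26, Jun 27, Jun 28, Jun 29, Jun 30, Jul 3, Jul 4 — lands on Tuesday, Jul 4, 2028.
The date on which the refund becomes due: 8 calendar days after Jul 4, 2028 is Jul 12, 2028.

Jul 12, 2028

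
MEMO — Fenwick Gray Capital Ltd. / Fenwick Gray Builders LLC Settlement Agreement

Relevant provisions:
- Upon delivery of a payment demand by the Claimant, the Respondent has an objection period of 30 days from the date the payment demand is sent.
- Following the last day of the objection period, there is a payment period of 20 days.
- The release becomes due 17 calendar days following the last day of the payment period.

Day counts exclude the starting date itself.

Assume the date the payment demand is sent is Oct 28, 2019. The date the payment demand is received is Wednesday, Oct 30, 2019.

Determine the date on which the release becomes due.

Jan 3, 2020

The last day of the objection period: 30 calendar days after Oct 28, 2019 is Nov 27, 2019.
The last day of the payment period: 20 calendar days after Nov 27, 2019 is Dec 17, 2019.
Adding 17 calendar days to Dec 17, 2019 gives Jan 3, 2020, which is the date on which the release becomes due.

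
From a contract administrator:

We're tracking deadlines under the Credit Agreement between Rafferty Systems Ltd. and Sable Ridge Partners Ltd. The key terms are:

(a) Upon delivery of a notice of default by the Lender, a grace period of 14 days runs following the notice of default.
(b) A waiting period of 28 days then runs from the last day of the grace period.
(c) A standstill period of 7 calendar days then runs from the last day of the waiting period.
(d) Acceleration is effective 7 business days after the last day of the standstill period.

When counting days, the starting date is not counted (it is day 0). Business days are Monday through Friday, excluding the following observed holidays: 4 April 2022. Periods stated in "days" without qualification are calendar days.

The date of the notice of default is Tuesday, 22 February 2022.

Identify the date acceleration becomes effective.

Adding 14 calendar days to 22 February 2022 gives 8 March 2022, which is the last day of the grace period.
The last day of the waiting period: 8 March 2022 + 28 days = 5 April 2022.
Adding 7 calendar days to 5 April 2022 gives 12 April 2022, which is the last day of the standstill period.
The date acceleration becomes effective: 7 business days after Tuesday, 12 April 2022, skipping weekends — Apr 13, Apr 14, Apr 15, Apr 18, Apr 19, Apr 20, Apr 21 — lands on Thursday, 21 April 2022.

21 April 2022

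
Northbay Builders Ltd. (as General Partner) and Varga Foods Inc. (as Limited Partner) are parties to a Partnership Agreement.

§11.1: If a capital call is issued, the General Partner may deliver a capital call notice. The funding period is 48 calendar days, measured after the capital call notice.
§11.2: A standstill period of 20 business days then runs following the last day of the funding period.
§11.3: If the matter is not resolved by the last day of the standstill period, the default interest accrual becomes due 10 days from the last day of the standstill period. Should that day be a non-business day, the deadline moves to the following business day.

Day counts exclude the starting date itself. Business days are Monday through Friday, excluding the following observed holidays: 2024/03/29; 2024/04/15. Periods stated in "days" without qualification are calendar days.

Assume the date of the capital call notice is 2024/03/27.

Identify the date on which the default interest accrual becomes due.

Adding 48 calendar days to 2024/03/27 gives 2024/05/14, which is the last day of the funding period.
The last day of the standstill period: counting 20 business days from Tuesday, 2024/05/14 (May 15, May 16, May 17, May 20, …, Jun 7, Jun 10, Jun 11, skipping weekends) reaches Tuesday, 2024/06/11.
The date on which the default interest accrual becomes due: 2024/06/11 + 10 days = 2024/06/21. 2024/06/21 is a Friday and is not a listed holiday, so no roll-forward applies.

2024/06/21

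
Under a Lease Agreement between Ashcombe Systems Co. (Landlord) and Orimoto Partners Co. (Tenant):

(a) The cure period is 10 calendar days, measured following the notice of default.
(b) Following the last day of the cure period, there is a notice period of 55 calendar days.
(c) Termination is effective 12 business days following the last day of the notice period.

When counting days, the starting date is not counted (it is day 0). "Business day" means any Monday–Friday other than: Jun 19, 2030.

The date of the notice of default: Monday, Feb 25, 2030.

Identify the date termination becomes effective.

May 17, 2030

The last day of the cure period: 10 calendar days after Feb 25, 2030 is Mar 7, 2030.
The last day of the notice period: 55 calendar days after Mar 7, 2030 is May 1, 2030.
The date termination becomes effective: 12 business days after Wednesday, May 1, 2030, skipping weekends — May 2, May 3, May 6, May 7, …, May 15, May 16, May 17 — lands on Friday, May 17, 2030.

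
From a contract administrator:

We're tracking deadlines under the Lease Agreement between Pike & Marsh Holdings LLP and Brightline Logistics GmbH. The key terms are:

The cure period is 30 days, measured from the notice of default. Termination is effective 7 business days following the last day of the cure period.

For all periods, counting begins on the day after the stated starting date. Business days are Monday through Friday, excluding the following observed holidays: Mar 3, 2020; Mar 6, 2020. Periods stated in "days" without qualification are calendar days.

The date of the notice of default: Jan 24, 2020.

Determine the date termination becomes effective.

Mar 4, 2020

Adding 30 calendar days to Jan 24, 2020 gives Feb 23, 2020, which is the last day of the cure period.
The date termination becomes effective: 7 business days after Sunday, Feb 23, 2020, skipping weekends and the listed holiday on Mar 3 — Feb 24, Feb 25, Feb 26, Feb 27, Feb 28, Mar 2, Mar 4 — lands on Wednesday, Mar 4, 2020.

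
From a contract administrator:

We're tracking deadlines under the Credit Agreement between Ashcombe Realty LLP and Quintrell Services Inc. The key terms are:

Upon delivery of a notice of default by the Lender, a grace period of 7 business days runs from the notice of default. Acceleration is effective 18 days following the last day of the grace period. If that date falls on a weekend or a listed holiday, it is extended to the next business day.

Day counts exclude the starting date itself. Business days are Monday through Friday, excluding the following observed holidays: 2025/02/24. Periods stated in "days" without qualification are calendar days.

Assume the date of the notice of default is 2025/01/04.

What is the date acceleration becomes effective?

From Saturday, 2025/01/04, 7 business days (Jan 6, Jan 7, Jan 8, Jan 9, Jan 10, Jan 13, Jan 14, skipping weekends) brings us to Tuesday, 2025/01/14, which is the last day of the grace period.
The date acceleration becomes effective: 2025/01/14 + 18 days = 2025/02/01. That falls on a Saturday, so it rolls to the next business day, Monday, 2025/02/03.

2025/02/03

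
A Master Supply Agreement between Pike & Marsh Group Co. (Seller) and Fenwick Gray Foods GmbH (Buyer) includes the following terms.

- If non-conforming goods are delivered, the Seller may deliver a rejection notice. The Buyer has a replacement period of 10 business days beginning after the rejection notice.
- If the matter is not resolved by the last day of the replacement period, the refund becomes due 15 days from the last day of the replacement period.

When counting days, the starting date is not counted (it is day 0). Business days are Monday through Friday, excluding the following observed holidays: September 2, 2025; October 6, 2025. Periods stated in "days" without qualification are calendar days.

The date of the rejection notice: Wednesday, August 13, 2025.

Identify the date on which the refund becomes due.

September 11, 2025

The last day of the replacement period: 10 business days after Wednesday, August 13, 2025, skipping weekends — Aug 14, Aug 15, Aug 18, Aug 19, Aug 20, Aug 21, Aug 22, Aug 25, Aug 26, Aug 27 — lands on Wednesday, August 27, 2025.
Adding 15 calendar days to August 27, 2025 gives September 11, 2025, which is the date on which the refund becomes due.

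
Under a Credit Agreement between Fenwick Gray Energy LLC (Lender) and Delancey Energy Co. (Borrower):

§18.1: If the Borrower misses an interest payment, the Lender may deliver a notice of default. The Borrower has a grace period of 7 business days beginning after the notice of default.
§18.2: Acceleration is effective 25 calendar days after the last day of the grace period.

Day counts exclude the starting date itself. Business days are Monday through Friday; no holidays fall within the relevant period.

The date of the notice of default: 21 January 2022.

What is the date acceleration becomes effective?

26 February 2022

The last day of the grace period: 7 business days after Friday, 21 January 2022, skipping weekends — Jan 24, Jan 25, Jan 26, Jan 27, Jan 28, Jan 31, Feb 1 — lands on Tuesday, 1 February 2022.
Adding 25 calendar days to 1 February 2022 gives 26 February 2022, which is the date acceleration becomes effective.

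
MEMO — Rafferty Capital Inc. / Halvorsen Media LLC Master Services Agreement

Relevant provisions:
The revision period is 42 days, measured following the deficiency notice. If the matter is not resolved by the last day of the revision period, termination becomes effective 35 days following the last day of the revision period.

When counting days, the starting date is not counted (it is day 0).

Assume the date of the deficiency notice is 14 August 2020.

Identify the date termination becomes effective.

The last day of the revision period: 42 calendar days after 14 August 2020 is 25 September 2020.
The date termination becomes effective: 25 September 2020 + 35 days = 30 October 2020.

30 October 2020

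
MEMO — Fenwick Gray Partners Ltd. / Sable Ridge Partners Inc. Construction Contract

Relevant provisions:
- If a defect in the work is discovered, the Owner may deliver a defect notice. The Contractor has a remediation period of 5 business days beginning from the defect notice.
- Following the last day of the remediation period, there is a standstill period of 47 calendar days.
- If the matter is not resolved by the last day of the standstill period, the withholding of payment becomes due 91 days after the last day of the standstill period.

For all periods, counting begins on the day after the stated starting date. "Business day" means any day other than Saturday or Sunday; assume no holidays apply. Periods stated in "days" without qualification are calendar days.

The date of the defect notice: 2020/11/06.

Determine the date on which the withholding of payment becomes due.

2021/03/31

From Friday, 2020/11/06, 5 business days (Nov 9, Nov 10, Nov 11, Nov 12, Nov 13, skipping weekends) brings us to Friday, 2020/11/13, which is the last day of the remediation period.
Adding 47 calendar days to 2020/11/13 gives 2020/12/30, which is the last day of the standstill period.
The date on which the withholding of payment becomes due: 91 calendar days after 2020/12/30 is 2021/03/31.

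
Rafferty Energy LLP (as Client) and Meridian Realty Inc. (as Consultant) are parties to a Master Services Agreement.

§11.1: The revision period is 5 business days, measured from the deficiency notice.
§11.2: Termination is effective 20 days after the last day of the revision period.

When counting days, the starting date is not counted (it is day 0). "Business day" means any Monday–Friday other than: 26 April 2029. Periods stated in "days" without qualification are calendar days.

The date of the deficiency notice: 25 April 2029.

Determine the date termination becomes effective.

From Wednesday, 25 April 2029, 5 business days (Apr 27, Apr 30, May 1, May 2, May 3, skipping weekends and the listed holiday on Apr 26) brings us to Thursday, 3 May 2029, which is the last day of the revision period.
The date termination becomes effective: 20 calendar days after 3 May 2029 is 23 May 2029.

23 May 2029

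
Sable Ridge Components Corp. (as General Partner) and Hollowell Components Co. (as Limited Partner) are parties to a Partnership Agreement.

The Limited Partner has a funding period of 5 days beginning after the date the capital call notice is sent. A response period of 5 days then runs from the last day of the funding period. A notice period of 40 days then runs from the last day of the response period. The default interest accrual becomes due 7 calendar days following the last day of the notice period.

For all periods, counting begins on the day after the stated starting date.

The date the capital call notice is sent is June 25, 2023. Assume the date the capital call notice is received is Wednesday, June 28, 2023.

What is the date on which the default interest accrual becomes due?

August 21, 2023

The last day of the funding period: June 25, 2023 + 5 days = June 30, 2023.
The last day of the response period: 5 calendar days after June 30, 2023 is July 5, 2023.
The last day of the notice period: 40 calendar days after July 5, 2023 is August 14, 2023.
Adding 7 calendar days to August 14, 2023 gives August 21, 2023, which is the date on which the default interest accrual becomes due.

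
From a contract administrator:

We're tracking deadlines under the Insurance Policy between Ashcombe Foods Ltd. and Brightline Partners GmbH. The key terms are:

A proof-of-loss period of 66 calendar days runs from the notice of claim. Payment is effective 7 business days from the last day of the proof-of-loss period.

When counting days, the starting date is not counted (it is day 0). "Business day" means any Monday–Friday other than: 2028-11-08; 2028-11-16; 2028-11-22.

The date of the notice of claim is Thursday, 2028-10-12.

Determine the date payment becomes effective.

The last day of the proof-of-loss period: 66 calendar days after 2028-10-12 is 2028-12-17.
The date payment becomes effective: 7 business days after Sunday, 2028-12-17, skipping weekends — Dec 18, Dec 19, Dec 20, Dec 21, Dec 22, Dec 25, Dec 26 — lands on Tuesday, 2028-12-26.

2028-12-26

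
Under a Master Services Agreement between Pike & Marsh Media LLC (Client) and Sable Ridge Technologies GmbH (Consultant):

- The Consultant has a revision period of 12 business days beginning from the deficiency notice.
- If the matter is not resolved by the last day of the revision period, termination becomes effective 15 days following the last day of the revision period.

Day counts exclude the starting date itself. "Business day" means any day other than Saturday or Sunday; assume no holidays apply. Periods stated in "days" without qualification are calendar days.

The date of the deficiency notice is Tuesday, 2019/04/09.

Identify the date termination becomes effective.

The last day of the revision period: counting 12 business days from Tuesday, 2019/04/09 (Apr 10, Apr 11, Apr 12, Apr 15, …, Apr 23, Apr 24, Apr 25, skipping weekends) reaches Thursday, 2019/04/25.
The date termination becomes effective: 15 calendar days after 2019/04/25 is 2019/05/10.

2019/05/10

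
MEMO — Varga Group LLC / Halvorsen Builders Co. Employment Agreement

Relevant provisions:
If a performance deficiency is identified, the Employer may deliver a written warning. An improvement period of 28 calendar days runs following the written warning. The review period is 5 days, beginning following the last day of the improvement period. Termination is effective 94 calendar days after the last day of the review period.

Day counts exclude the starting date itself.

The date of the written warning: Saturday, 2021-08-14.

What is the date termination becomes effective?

2021-12-19

The last day of the improvement period: 28 calendar days after 2021-08-14 is 2021-09-11.
The last day of the review period: 5 calendar days after 2021-09-11 is 2021-09-16.
The date termination becomes effective: 2021-09-16 + 94 days = 2021-12-19.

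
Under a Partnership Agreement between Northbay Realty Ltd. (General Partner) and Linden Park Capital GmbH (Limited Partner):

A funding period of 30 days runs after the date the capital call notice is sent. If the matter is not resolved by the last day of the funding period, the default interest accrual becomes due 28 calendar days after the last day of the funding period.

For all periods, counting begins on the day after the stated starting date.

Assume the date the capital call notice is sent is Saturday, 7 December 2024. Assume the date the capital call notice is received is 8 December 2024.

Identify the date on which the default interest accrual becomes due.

3 February 2025

Adding 30 calendar days to 7 December 2024 gives 6 January 2025, which is the last day of the funding period.
Adding 28 calendar days to 6 January 2025 gives 3 February 2025, which is the date on which the default interest accrual becomes due.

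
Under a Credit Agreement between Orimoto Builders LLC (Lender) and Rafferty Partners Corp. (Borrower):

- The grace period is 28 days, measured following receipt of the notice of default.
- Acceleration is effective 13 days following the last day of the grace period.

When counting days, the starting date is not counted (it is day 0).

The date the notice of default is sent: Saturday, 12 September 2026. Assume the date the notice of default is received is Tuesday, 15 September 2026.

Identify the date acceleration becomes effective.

The last day of the grace period: 15 September 2026 + 28 days = 13 October 2026.
Adding 13 calendar days to 13 October 2026 gives 26 October 2026, which is the date acceleration becomes effective.

26 October 2026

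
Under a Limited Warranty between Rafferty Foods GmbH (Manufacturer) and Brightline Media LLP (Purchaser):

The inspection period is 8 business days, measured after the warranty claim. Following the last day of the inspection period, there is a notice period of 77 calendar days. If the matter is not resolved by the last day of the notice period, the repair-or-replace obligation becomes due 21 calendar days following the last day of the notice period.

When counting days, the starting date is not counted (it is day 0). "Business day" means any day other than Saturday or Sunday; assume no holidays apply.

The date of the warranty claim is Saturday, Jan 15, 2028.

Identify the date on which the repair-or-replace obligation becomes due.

The last day of the inspection period: counting 8 business days from Saturday, Jan 15, 2028 (Jan 17, Jan 18, Jan 19, Jan 20, Jan 21, Jan 24, Jan 25, Jan 26, skipping weekends) reaches Wednesday, Jan 26, 2028.
The last day of the notice period: 77 calendar days after Jan 26, 2028 is Apr 12, 2028.
Adding 21 calendar days to Apr 12, 2028 gives May 3, 2028, which is the date on which the repair-or-replace obligation becomes due.

May 3, 2028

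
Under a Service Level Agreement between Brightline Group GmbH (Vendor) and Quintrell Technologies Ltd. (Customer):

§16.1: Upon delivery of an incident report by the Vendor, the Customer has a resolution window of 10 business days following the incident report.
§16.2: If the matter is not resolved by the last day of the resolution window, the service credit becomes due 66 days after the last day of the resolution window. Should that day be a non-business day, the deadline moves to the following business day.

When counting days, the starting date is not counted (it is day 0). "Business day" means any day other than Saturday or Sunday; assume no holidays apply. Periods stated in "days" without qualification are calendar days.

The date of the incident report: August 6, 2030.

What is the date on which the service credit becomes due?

The last day of the resolution window: 10 business days after Tuesday, August 6, 2030, skipping weekends — Aug 7, Aug 8, Aug 9, Aug 12, Aug 13, Aug 14, Aug 15, Aug 16, Aug 19, Aug 20 — lands on Tuesday, August 20, 2030.
The date on which the service credit becomes due: August 20, 2030 + 66 days = October 25, 2030. October 25, 2030 is a Friday, so no roll-forward applies.

October 25, 2030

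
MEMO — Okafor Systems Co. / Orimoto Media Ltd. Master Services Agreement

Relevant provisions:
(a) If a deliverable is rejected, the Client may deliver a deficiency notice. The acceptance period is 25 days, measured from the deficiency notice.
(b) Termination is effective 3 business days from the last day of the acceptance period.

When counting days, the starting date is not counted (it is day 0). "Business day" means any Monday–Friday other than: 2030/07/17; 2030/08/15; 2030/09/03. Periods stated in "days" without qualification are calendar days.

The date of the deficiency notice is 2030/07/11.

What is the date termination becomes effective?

The last day of the acceptance period: 2030/07/11 + 25 days = 2030/08/05.
From Monday, 2030/08/05, 3 business days (Aug 6, Aug 7, Aug 8, skipping weekends) brings us to Thursday, 2030/08/08, which is the date termination becomes effective.

2030/08/08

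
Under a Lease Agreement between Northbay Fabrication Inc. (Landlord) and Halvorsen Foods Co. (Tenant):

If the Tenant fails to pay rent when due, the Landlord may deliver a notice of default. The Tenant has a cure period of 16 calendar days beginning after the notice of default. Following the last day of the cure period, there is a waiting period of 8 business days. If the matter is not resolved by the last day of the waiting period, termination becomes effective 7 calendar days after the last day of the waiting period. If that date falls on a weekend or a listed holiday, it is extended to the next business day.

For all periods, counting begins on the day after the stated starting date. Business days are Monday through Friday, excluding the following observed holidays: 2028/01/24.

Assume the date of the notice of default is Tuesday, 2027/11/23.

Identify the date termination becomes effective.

The last day of the cure period: 16 calendar days after 2027/11/23 is 2027/12/09.
The last day of the waiting period: counting 8 business days from Thursday, 2027/12/09 (Dec 10, Dec 13, Dec 14, Dec 15, Dec 16, Dec 17, Dec 20, Dec 21, skipping weekends) reaches Tuesday, 2027/12/21.
Adding 7 calendar days to 2027/12/21 gives 2027/12/28, which is the date termination becomes effective. 2027/12/28 is a Tuesday and is not a listed holiday, so no roll-forward applies.

2027/12/28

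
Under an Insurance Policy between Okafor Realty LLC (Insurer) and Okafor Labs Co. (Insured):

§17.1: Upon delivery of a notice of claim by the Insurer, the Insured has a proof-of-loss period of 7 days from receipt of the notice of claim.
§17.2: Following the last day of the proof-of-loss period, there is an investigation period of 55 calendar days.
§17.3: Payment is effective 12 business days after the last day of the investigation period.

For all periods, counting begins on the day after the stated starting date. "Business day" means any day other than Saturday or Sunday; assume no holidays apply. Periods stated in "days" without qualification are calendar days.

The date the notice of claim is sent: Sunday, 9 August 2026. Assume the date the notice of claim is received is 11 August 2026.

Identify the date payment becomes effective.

The last day of the proof-of-loss period: 7 calendar days after 11 August 2026 is 18 August 2026.
Adding 55 calendar days to 18 August 2026 gives 12 October 2026, which is the last day of the investigation period.
From Monday, 12 October 2026, 12 business days (Oct 13, Oct 14, Oct 15, Oct 16, …, Oct 26, Oct 27, Oct 28, skipping weekends) brings us to Wednesday, 28 October 2026, which is the date payment becomes effective.

28 October 2026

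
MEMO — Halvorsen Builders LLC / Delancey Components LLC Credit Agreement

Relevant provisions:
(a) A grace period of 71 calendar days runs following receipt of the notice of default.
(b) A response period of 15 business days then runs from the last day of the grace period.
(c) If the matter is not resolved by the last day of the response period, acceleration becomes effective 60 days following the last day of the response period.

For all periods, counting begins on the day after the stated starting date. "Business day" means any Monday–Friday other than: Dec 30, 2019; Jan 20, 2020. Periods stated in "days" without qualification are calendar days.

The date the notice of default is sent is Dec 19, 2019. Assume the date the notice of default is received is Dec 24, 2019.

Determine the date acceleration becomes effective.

May 24, 2020

Adding 71 calendar days to Dec 24, 2019 gives Mar 4, 2020, which is the last day of the grace period.
The last day of the response period: counting 15 business days from Wednesday, Mar 4, 2020 (Mar 5, Mar 6, Mar 9, Mar 10, …, Mar 23, Mar 24, Mar 25, skipping weekends) reaches Wednesday, Mar 25, 2020.
Adding 60 calendar days to Mar 25, 2020 gives May 24, 2020, which is the date acceleration becomes effective.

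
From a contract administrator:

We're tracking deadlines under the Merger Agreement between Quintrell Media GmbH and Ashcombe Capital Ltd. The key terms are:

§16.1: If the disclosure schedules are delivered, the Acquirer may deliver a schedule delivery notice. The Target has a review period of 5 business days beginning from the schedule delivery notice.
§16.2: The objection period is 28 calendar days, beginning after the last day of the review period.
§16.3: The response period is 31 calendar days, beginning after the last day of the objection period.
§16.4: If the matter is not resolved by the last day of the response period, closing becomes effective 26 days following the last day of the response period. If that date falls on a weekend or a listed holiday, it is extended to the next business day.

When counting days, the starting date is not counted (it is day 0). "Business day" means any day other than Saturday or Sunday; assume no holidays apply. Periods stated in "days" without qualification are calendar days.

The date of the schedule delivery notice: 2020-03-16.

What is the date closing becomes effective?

2020-06-16

The last day of the review period: counting 5 business days from Monday, 2020-03-16 (Mar 17, Mar 18, Mar 19, Mar 20, Mar 23, skipping weekends) reaches Monday, 2020-03-23.
Adding 28 calendar days to 2020-03-23 gives 2020-04-20, which is the last day of the objection period.
Adding 31 calendar days to 2020-04-20 gives 2020-05-21, which is the last day of the response period.
The date closing becomes effective: 2020-05-21 + 26 days = 2020-06-16. 2020-06-16 is a Tuesday, so no roll-forward applies.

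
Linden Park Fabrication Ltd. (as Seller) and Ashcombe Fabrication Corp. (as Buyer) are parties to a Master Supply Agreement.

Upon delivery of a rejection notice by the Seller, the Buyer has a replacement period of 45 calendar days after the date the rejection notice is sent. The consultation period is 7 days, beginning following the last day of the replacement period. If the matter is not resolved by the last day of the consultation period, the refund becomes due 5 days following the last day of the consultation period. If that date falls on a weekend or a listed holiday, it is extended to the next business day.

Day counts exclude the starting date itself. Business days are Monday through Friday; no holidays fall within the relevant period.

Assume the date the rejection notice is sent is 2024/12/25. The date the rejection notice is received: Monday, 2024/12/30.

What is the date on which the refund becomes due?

2025/02/20

The last day of the replacement period: 45 calendar days after 2024/12/25 is 2025/02/08.
Adding 7 calendar days to 2025/02/08 gives 2025/02/15, which is the last day of the consultation period.
Adding 5 calendar days to 2025/02/15 gives 2025/02/20, which is the date on which the refund becomes due. 2025/02/20 is a Thursday, so no roll-forward applies.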